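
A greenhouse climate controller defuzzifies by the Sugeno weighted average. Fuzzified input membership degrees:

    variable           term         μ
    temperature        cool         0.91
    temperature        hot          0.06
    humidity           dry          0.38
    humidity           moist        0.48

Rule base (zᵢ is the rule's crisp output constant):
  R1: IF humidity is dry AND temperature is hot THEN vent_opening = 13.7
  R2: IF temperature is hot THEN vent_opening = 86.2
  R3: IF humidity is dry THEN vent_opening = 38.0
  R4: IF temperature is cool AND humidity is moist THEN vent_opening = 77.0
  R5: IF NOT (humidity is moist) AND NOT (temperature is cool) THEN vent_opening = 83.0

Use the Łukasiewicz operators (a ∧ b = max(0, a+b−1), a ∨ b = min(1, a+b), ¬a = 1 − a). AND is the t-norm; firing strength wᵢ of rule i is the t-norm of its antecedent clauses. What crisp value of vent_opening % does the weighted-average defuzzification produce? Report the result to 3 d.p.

R1 (z=13.7): dry=0.38, hot=0.06; AND[max(0, a+b−1)] → w = 0.00
R2 (z=86.2): hot=0.06 → w = 0.06
R3 (z=38.0): dry=0.38 → w = 0.38
R4 (z=77.0): cool=0.91, moist=0.48; AND[max(0, a+b−1)] → w = 0.39
R5 (z=83.0): ¬moist=1−0.48=0.52, ¬cool=1−0.91=0.09; AND[max(0, a+b−1)] → w = 0.00
Weighted average = (0.00·13.7 + 0.06·86.2 + 0.38·38.0 + 0.39·77.0 + 0.00·83.0) / (0.00 + 0.06 + 0.38 + 0.39 + 0.00)
  = 49.6420 / 0.8300 = 59.810

59.810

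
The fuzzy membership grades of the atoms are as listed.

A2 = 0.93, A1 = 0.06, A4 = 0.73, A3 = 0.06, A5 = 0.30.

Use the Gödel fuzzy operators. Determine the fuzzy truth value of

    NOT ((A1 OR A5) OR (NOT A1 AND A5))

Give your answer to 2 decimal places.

A1 OR A5 = max(a, b) on (0.06, 0.30) = 0.30
NOT A1 = 1 − 0.06 = 0.94
NOT A1 AND A5 = min(a, b) on (0.94, 0.30) = 0.30
(A1 OR A5) OR (NOT A1 AND A5) = max(a, b) on (0.30, 0.30) = 0.30
NOT ((A1 OR A5) OR (NOT A1 AND A5)) = 1 − 0.30 = 0.70

0.70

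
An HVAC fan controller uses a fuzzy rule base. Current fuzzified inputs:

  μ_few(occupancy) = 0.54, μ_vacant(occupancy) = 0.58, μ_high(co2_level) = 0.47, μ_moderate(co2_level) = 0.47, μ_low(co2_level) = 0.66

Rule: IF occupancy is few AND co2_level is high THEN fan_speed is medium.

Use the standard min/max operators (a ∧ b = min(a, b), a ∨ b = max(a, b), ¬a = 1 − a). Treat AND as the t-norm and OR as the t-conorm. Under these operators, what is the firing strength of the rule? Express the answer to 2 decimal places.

firing strength: few=0.54, high=0.47; AND[min(a, b)] → w = 0.47

0.47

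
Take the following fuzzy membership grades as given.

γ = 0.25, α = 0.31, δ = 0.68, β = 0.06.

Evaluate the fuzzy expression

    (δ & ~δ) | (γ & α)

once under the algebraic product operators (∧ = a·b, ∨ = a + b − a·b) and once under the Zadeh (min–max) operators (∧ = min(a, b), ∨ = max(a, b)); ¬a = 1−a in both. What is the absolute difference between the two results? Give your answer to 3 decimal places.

Under algebraic product:
  ~δ = 1 − 0.6800 = 0.3200
  δ & ~δ = a·b on (0.6800, 0.3200) = 0.2176
  γ & α = a·b on (0.2500, 0.3100) = 0.0775
  (δ & ~δ) | (γ & α) = a + b − a·b on (0.2176, 0.0775) = 0.2782
  → value = 0.2782
Under Zadeh (min–max):
  ~δ = 1 − 0.68 = 0.32
  δ & ~δ = min(a, b) on (0.68, 0.32) = 0.32
  γ & α = min(a, b) on (0.25, 0.31) = 0.25
  (δ & ~δ) | (γ & α) = max(a, b) on (0.32, 0.25) = 0.32
  → value = 0.3200
|0.2782 − 0.3200| = 0.042

0.042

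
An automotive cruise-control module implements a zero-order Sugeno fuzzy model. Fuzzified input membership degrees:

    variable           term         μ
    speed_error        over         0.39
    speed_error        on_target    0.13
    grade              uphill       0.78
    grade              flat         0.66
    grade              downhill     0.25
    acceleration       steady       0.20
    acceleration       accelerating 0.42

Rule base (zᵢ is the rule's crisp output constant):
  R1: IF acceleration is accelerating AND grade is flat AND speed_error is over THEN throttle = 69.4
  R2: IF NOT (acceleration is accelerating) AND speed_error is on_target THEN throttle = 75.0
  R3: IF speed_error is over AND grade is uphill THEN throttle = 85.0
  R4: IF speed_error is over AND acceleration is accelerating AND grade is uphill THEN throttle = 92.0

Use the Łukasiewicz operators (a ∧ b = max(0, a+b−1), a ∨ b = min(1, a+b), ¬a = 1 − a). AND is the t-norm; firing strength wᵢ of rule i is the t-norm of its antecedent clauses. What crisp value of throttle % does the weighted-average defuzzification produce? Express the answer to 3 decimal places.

R1 (z=69.4): accelerating=0.42, flat=0.66, over=0.39; AND[max(0, a+b−1)] → w = 0.00
R2 (z=75.0): ¬accelerating=1−0.42=0.58, on_target=0.13; AND[max(0, a+b−1)] → w = 0.00
R3 (z=85.0): over=0.39, uphill=0.78; AND[max(0, a+b−1)] → w = 0.17
R4 (z=92.0): over=0.39, accelerating=0.42, uphill=0.78; AND[max(0, a+b−1)] → w = 0.00
Weighted average = (0.00·69.4 + 0.00·75.0 + 0.17·85.0 + 0.00·92.0) / (0.00 + 0.00 + 0.17 + 0.00)
  = 14.4500 / 0.1700 = 85.000

85.000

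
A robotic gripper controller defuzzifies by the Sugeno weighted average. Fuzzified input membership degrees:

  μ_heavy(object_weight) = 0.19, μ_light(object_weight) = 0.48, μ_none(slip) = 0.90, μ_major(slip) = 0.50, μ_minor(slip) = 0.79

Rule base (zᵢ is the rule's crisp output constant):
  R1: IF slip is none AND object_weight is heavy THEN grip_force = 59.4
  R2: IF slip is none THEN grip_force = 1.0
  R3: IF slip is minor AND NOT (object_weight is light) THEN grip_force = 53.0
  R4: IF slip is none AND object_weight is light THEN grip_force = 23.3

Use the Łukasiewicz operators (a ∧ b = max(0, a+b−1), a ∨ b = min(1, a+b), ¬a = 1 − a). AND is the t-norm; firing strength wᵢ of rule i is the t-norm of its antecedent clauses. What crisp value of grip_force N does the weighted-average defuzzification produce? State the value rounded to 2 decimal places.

18.77

R1 (z=59.4): none=0.90, heavy=0.19; AND[max(0, a+b−1)] → w = 0.09
R2 (z=1.0): none=0.90 → w = 0.90
R3 (z=53.0): minor=0.79, ¬light=1−0.48=0.52; AND[max(0, a+b−1)] → w = 0.31
R4 (z=23.3): none=0.90, light=0.48; AND[max(0, a+b−1)] → w = 0.38
Weighted average = (0.09·59.4 + 0.90·1.0 + 0.31·53.0 + 0.38·23.3) / (0.09 + 0.90 + 0.31 + 0.38)
  = 31.5300 / 1.6800 = 18.77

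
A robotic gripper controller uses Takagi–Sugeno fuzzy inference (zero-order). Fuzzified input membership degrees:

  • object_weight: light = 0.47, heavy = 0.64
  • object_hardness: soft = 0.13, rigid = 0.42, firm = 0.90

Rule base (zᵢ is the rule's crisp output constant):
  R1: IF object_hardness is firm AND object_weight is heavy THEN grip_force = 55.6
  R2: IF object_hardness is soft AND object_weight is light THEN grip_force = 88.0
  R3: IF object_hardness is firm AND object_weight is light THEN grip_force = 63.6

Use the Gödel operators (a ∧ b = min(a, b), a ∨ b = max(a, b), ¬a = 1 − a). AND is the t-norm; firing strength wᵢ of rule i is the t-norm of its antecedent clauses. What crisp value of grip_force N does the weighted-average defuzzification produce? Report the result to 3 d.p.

R1 (z=55.6): firm=0.90, heavy=0.64; AND[min(a, b)] → w = 0.64
R2 (z=88.0): soft=0.13, light=0.47; AND[min(a, b)] → w = 0.13
R3 (z=63.6): firm=0.90, light=0.47; AND[min(a, b)] → w = 0.47
Weighted average = (0.64·55.6 + 0.13·88.0 + 0.47·63.6) / (0.64 + 0.13 + 0.47)
  = 76.9160 / 1.2400 = 62.029

62.029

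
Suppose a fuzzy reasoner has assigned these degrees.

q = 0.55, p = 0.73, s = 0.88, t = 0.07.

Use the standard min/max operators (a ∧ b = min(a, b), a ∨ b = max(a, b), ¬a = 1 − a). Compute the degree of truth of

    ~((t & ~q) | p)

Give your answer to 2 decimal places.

0.27

~q = 1 − 0.55 = 0.45
t & ~q = min(a, b) on (0.07, 0.45) = 0.07
(t & ~q) | p = max(a, b) on (0.07, 0.73) = 0.73
~((t & ~q) | p) = 1 − 0.73 = 0.27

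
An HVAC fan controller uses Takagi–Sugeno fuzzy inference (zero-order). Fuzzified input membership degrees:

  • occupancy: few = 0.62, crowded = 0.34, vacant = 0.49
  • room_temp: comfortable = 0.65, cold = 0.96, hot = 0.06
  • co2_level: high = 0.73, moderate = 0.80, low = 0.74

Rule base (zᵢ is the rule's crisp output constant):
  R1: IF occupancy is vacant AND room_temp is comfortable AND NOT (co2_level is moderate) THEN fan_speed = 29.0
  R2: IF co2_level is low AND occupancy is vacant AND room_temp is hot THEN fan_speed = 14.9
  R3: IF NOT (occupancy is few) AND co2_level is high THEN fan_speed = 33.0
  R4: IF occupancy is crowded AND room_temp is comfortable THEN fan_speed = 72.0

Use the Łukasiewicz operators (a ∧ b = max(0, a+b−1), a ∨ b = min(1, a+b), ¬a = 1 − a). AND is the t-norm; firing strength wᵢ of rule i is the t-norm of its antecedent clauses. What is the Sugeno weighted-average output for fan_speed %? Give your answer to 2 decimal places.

33.00

R1 (z=29.0): vacant=0.49, comfortable=0.65, ¬moderate=1−0.80=0.20; AND[max(0, a+b−1)] → w = 0.00
R2 (z=14.9): low=0.74, vacant=0.49, hot=0.06; AND[max(0, a+b−1)] → w = 0.00
R3 (z=33.0): ¬few=1−0.62=0.38, high=0.73; AND[max(0, a+b−1)] → w = 0.11
R4 (z=72.0): crowded=0.34, comfortable=0.65; AND[max(0, a+b−1)] → w = 0.00
Weighted average = (0.00·29.0 + 0.00·14.9 + 0.11·33.0 + 0.00·72.0) / (0.00 + 0.00 + 0.11 + 0.00)
  = 3.6300 / 0.1100 = 33.00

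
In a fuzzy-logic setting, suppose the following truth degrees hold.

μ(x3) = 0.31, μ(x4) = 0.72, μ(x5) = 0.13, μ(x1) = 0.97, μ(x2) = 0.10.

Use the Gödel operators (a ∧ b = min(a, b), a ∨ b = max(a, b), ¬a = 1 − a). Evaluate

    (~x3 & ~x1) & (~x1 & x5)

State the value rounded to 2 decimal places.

0.03

~x3 = 1 − 0.31 = 0.69
~x1 = 1 − 0.97 = 0.03
~x3 & ~x1 = min(a, b) on (0.69, 0.03) = 0.03
~x1 = 1 − 0.97 = 0.03
~x1 & x5 = min(a, b) on (0.03, 0.13) = 0.03
(~x3 & ~x1) & (~x1 & x5) = min(a, b) on (0.03, 0.03) = 0.03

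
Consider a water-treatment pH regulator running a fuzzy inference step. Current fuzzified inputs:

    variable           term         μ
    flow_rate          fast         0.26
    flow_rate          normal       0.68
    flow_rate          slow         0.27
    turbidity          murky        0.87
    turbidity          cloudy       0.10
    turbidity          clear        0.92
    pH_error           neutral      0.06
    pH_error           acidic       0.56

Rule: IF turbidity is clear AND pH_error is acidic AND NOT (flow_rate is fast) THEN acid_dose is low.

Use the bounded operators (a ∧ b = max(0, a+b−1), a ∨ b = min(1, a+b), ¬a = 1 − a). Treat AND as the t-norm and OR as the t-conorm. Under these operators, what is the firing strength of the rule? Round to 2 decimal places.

firing strength: clear=0.92, acidic=0.56, ¬fast=1−0.26=0.74; AND[max(0, a+b−1)] → w = 0.22

0.22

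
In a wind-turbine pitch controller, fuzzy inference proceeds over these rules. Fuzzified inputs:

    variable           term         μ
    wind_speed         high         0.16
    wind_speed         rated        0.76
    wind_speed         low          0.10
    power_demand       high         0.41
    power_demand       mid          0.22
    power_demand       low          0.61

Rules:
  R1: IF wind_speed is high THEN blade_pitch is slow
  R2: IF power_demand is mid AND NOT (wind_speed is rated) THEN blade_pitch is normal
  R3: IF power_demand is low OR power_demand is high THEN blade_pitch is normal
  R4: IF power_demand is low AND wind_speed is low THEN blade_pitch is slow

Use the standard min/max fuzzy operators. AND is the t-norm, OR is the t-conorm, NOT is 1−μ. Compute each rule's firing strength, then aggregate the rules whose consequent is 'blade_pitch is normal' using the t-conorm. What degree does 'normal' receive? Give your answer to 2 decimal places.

0.61

R1: high=0.16 → w = 0.16
R2: mid=0.22, ¬rated=1−0.76=0.24; AND[min(a, b)] → w = 0.22
R3: low=0.61, high=0.41; OR[max(a, b)] → w = 0.61
R4: low=0.61, low=0.10; AND[min(a, b)] → w = 0.10
Rules with consequent 'normal': {R2, R3} → strengths 0.22, 0.61
Aggregate via t-conorm [max(a, b)]: 0.61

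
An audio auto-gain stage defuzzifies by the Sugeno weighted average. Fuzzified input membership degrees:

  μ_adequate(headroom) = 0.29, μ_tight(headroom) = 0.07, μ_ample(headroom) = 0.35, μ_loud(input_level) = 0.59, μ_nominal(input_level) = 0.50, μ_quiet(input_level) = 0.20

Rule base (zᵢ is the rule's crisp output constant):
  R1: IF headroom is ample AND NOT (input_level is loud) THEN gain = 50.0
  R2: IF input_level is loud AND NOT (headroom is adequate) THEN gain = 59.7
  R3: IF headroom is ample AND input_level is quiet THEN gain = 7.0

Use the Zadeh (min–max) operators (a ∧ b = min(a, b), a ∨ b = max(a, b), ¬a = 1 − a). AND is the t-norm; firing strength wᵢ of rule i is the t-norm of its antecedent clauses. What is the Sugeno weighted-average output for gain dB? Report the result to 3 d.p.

R1 (z=50.0): ample=0.35, ¬loud=1−0.59=0.41; AND[min(a, b)] → w = 0.35
R2 (z=59.7): loud=0.59, ¬adequate=1−0.29=0.71; AND[min(a, b)] → w = 0.59
R3 (z=7.0): ample=0.35, quiet=0.20; AND[min(a, b)] → w = 0.20
Weighted average = (0.35·50.0 + 0.59·59.7 + 0.20·7.0) / (0.35 + 0.59 + 0.20)
  = 54.1230 / 1.1400 = 47.476

47.476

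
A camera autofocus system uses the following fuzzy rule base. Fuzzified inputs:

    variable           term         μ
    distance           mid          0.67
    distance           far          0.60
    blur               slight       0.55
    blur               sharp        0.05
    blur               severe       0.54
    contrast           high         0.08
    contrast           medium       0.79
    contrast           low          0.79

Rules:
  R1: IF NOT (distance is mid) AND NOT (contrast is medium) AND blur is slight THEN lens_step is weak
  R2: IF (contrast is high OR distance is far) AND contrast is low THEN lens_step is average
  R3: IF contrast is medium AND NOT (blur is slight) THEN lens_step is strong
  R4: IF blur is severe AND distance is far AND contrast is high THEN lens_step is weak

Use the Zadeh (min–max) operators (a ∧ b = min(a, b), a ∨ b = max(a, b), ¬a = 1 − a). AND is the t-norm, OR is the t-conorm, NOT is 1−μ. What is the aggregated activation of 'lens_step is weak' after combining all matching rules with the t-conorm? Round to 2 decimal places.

0.21

R1: ¬mid=1−0.67=0.33, ¬medium=1−0.79=0.21, slight=0.55; AND[min(a, b)] → w = 0.21
R2: (high=0.08 OR far=0.60) = 0.60; AND[min(a, b)] with low=0.79 → w = 0.60
R3: medium=0.79, ¬slight=1−0.55=0.45; AND[min(a, b)] → w = 0.45
R4: severe=0.54, far=0.60, high=0.08; AND[min(a, b)] → w = 0.08
Rules with consequent 'weak': {R1, R4} → strengths 0.21, 0.08
Aggregate via t-conorm [max(a, b)]: 0.21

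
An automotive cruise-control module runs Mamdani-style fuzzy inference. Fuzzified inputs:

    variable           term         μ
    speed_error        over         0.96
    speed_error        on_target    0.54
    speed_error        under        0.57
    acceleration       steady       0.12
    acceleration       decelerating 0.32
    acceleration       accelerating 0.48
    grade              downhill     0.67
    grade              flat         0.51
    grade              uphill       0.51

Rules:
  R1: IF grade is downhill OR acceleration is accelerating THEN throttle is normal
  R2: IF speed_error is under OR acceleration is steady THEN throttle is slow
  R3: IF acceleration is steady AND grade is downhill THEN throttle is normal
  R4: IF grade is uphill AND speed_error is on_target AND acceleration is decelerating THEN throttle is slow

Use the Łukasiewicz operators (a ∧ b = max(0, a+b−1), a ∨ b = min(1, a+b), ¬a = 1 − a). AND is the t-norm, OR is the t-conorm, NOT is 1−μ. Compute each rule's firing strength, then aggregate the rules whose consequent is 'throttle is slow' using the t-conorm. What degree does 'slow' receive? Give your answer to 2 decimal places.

R1: downhill=0.67, accelerating=0.48; OR[min(1, a+b)] → w = 1.00
R2: under=0.57, steady=0.12; OR[min(1, a+b)] → w = 0.69
R3: steady=0.12, downhill=0.67; AND[max(0, a+b−1)] → w = 0.00
R4: uphill=0.51, on_target=0.54, decelerating=0.32; AND[max(0, a+b−1)] → w = 0.00
Rules with consequent 'slow': {R2, R4} → strengths 0.69, 0.00
Aggregate via t-conorm [min(1, a+b)]: 0.69

0.69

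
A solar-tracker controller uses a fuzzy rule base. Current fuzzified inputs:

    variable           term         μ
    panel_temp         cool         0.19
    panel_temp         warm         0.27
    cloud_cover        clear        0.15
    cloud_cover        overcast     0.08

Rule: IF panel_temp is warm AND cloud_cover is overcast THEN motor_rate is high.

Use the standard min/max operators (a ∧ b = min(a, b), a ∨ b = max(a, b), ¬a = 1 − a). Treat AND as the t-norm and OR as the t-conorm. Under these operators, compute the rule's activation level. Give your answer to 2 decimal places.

0.08

firing strength: warm=0.27, overcast=0.08; AND[min(a, b)] → w = 0.08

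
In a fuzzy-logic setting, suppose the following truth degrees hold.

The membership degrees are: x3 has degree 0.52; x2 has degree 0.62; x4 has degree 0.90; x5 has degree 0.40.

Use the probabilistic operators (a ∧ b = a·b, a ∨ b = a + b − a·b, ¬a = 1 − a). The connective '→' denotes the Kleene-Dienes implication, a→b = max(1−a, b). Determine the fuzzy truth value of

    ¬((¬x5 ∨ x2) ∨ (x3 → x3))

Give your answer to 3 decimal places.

¬x5 = 1 − 0.4000 = 0.6000
¬x5 ∨ x2 = a + b − a·b on (0.6000, 0.6200) = 0.8480
x3 → x3  [Kleene-Dienes: max(1−a, b)] with a=0.5200, b=0.5200 → 0.5200
(¬x5 ∨ x2) ∨ (x3 → x3) = a + b − a·b on (0.8480, 0.5200) = 0.9270
¬((¬x5 ∨ x2) ∨ (x3 → x3)) = 1 − 0.9270 = 0.0730

0.073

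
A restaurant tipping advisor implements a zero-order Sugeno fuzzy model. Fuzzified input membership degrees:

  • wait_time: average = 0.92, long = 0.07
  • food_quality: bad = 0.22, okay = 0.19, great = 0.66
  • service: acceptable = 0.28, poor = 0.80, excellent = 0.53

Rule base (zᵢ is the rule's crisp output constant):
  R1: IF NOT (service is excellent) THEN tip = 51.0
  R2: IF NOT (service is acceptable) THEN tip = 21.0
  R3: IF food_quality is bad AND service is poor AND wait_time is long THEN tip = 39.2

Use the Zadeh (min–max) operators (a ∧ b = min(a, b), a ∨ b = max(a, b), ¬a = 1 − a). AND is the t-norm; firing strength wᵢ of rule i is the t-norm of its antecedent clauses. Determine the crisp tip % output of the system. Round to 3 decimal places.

R1 (z=51.0): ¬excellent=1−0.53=0.47 → w = 0.47
R2 (z=21.0): ¬acceptable=1−0.28=0.72 → w = 0.72
R3 (z=39.2): bad=0.22, poor=0.80, long=0.07; AND[min(a, b)] → w = 0.07
Weighted average = (0.47·51.0 + 0.72·21.0 + 0.07·39.2) / (0.47 + 0.72 + 0.07)
  = 41.8340 / 1.2600 = 33.202

33.202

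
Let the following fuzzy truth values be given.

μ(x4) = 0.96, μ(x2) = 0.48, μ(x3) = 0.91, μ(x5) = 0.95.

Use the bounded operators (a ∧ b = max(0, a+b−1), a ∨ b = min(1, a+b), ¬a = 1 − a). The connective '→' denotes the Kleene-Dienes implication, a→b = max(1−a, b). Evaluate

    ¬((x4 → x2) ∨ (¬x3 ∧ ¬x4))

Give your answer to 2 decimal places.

x4 → x2  [Kleene-Dienes: max(1−a, b)] with a=0.96, b=0.48 → 0.48
¬x3 = 1 − 0.91 = 0.09
¬x4 = 1 − 0.96 = 0.04
¬x3 ∧ ¬x4 = max(0, a+b−1) on (0.09, 0.04) = 0.00
(x4 → x2) ∨ (¬x3 ∧ ¬x4) = min(1, a+b) on (0.48, 0.00) = 0.48
¬((x4 → x2) ∨ (¬x3 ∧ ¬x4)) = 1 − 0.48 = 0.52

0.52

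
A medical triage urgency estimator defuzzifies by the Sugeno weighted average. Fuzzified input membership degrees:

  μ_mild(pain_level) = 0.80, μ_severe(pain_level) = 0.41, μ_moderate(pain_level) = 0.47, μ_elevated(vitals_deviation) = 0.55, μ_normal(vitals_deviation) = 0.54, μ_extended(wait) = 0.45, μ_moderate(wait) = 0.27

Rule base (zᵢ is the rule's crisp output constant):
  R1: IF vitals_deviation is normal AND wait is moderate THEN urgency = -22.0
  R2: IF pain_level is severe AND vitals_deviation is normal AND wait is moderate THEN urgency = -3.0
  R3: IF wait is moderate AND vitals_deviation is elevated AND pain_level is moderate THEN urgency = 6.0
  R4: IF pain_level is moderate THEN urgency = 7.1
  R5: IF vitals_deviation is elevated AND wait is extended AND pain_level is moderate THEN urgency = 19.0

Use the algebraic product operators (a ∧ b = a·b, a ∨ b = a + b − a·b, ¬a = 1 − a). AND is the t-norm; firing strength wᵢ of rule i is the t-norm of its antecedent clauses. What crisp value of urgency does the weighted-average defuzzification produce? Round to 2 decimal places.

2.99

R1 (z=-22.0): normal=0.54, moderate=0.27; AND[a·b] → w = 0.1458
R2 (z=-3.0): severe=0.41, normal=0.54, moderate=0.27; AND[a·b] → w = 0.0598
R3 (z=6.0): moderate=0.27, elevated=0.55, moderate=0.47; AND[a·b] → w = 0.0698
R4 (z=7.1): moderate=0.47 → w = 0.4700
R5 (z=19.0): elevated=0.55, extended=0.45, moderate=0.47; AND[a·b] → w = 0.1163
Weighted average = (0.1458·-22.0 + 0.0598·-3.0 + 0.0698·6.0 + 0.4700·7.1 + 0.1163·19.0) / (0.1458 + 0.0598 + 0.0698 + 0.4700 + 0.1163)
  = 2.5790 / 0.8617 = 2.99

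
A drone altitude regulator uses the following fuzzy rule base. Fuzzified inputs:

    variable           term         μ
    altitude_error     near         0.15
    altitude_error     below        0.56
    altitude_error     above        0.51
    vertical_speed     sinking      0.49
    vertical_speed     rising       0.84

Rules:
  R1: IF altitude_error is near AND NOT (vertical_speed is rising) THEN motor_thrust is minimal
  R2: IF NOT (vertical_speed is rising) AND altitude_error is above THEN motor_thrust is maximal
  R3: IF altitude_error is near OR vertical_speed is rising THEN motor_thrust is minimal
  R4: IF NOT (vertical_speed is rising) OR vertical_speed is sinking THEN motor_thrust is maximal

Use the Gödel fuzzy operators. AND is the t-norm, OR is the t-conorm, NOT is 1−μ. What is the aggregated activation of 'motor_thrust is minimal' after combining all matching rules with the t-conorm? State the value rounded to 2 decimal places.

R1: near=0.15, ¬rising=1−0.84=0.16; AND[min(a, b)] → w = 0.15
R2: ¬rising=1−0.84=0.16, above=0.51; AND[min(a, b)] → w = 0.16
R3: near=0.15, rising=0.84; OR[max(a, b)] → w = 0.84
R4: ¬rising=1−0.84=0.16, sinking=0.49; OR[max(a, b)] → w = 0.49
Rules with consequent 'minimal': {R1, R3} → strengths 0.15, 0.84
Aggregate via t-conorm [max(a, b)]: 0.84

0.84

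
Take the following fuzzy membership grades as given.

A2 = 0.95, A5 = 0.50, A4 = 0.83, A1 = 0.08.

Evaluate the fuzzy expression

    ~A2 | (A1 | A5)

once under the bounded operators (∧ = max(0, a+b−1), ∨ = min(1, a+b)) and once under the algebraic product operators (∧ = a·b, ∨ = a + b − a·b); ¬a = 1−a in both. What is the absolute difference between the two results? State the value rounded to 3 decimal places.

Under bounded:
  ~A2 = 1 − 0.95 = 0.05
  A1 | A5 = min(1, a+b) on (0.08, 0.50) = 0.58
  ~A2 | (A1 | A5) = min(1, a+b) on (0.05, 0.58) = 0.63
  → value = 0.6300
Under algebraic product:
  ~A2 = 1 − 0.9500 = 0.0500
  A1 | A5 = a + b − a·b on (0.0800, 0.5000) = 0.5400
  ~A2 | (A1 | A5) = a + b − a·b on (0.0500, 0.5400) = 0.5630
  → value = 0.5630
|0.6300 − 0.5630| = 0.067

0.067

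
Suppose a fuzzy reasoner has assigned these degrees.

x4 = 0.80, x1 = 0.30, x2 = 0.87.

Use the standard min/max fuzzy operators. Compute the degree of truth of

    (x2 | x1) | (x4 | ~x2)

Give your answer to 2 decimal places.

x2 | x1 = max(a, b) on (0.87, 0.30) = 0.87
~x2 = 1 − 0.87 = 0.13
x4 | ~x2 = max(a, b) on (0.80, 0.13) = 0.80
(x2 | x1) | (x4 | ~x2) = max(a, b) on (0.87, 0.80) = 0.87

0.87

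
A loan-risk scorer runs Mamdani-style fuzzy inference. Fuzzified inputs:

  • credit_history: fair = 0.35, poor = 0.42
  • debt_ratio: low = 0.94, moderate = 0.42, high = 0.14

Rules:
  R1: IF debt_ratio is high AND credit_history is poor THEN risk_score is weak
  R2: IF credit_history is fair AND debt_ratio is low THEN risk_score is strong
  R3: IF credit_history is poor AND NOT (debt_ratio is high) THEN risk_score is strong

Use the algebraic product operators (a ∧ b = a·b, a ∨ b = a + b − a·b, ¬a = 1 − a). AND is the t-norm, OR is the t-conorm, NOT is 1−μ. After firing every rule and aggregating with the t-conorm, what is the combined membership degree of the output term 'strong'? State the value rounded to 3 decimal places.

0.571

R1: high=0.14, poor=0.42; AND[a·b] → w = 0.0588
R2: fair=0.35, low=0.94; AND[a·b] → w = 0.3290
R3: poor=0.42, ¬high=1−0.14=0.86; AND[a·b] → w = 0.3612
Rules with consequent 'strong': {R2, R3} → strengths 0.3290, 0.3612
Aggregate via t-conorm [a + b − a·b]: 0.5714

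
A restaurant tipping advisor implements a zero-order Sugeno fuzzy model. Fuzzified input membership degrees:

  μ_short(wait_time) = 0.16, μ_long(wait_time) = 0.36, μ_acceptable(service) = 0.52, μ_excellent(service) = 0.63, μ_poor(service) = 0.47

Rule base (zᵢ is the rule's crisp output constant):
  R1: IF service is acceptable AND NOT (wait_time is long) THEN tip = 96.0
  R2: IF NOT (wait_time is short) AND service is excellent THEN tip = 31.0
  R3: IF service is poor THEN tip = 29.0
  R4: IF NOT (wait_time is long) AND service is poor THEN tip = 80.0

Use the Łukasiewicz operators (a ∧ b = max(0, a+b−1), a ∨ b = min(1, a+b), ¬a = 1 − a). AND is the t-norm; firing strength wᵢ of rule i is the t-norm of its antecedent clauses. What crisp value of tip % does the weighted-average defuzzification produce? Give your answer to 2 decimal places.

43.27

R1 (z=96.0): acceptable=0.52, ¬long=1−0.36=0.64; AND[max(0, a+b−1)] → w = 0.16
R2 (z=31.0): ¬short=1−0.16=0.84, excellent=0.63; AND[max(0, a+b−1)] → w = 0.47
R3 (z=29.0): poor=0.47 → w = 0.47
R4 (z=80.0): ¬long=1−0.36=0.64, poor=0.47; AND[max(0, a+b−1)] → w = 0.11
Weighted average = (0.16·96.0 + 0.47·31.0 + 0.47·29.0 + 0.11·80.0) / (0.16 + 0.47 + 0.47 + 0.11)
  = 52.3600 / 1.2100 = 43.27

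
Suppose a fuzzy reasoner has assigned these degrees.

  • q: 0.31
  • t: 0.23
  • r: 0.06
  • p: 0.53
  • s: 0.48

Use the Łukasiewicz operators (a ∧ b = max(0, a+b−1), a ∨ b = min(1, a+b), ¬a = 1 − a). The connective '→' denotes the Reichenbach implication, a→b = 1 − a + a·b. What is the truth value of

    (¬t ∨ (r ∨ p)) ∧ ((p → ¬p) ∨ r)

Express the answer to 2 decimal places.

0.78

¬t = 1 − 0.23 = 0.77
r ∨ p = min(1, a+b) on (0.06, 0.53) = 0.59
¬t ∨ (r ∨ p) = min(1, a+b) on (0.77, 0.59) = 1.00
¬p = 1 − 0.53 = 0.47
p → ¬p  [Reichenbach: 1 − a + a·b] with a=0.53, b=0.47 → 0.72
(p → ¬p) ∨ r = min(1, a+b) on (0.72, 0.06) = 0.78
(¬t ∨ (r ∨ p)) ∧ ((p → ¬p) ∨ r) = max(0, a+b−1) on (1.00, 0.78) = 0.78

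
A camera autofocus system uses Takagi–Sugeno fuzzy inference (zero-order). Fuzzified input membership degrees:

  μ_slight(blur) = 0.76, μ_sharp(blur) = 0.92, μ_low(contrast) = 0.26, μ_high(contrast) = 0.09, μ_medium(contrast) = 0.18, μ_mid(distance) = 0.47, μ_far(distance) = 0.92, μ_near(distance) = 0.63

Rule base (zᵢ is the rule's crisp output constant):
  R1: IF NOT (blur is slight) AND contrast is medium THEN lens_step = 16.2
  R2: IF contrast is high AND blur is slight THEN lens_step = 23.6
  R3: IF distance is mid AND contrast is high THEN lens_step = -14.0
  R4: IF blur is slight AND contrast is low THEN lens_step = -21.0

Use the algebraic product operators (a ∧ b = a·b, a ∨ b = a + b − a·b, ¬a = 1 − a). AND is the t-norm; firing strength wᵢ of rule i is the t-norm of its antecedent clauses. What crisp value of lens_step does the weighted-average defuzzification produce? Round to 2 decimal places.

-6.91

R1 (z=16.2): ¬slight=1−0.76=0.24, medium=0.18; AND[a·b] → w = 0.0432
R2 (z=23.6): high=0.09, slight=0.76; AND[a·b] → w = 0.0684
R3 (z=-14.0): mid=0.47, high=0.09; AND[a·b] → w = 0.0423
R4 (z=-21.0): slight=0.76, low=0.26; AND[a·b] → w = 0.1976
Weighted average = (0.0432·16.2 + 0.0684·23.6 + 0.0423·-14.0 + 0.1976·-21.0) / (0.0432 + 0.0684 + 0.0423 + 0.1976)
  = -2.4277 / 0.3515 = -6.91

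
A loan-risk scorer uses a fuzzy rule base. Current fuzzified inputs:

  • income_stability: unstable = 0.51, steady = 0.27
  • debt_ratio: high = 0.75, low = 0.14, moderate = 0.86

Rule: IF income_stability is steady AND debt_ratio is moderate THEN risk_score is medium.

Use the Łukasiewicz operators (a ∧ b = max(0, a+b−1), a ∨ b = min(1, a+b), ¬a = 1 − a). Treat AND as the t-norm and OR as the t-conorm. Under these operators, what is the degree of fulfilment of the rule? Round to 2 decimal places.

0.13

firing strength: steady=0.27, moderate=0.86; AND[max(0, a+b−1)] → w = 0.13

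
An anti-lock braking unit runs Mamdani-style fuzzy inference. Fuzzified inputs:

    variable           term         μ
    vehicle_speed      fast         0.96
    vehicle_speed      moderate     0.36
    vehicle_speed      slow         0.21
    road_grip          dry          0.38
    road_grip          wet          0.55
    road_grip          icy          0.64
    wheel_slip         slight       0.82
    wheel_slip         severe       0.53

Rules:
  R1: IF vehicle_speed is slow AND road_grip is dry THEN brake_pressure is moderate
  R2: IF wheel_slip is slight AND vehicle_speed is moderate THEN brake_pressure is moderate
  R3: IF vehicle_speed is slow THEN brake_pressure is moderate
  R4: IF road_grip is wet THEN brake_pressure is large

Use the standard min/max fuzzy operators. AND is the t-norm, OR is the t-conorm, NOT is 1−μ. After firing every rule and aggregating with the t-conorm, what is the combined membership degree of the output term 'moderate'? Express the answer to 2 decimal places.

0.36

R1: slow=0.21, dry=0.38; AND[min(a, b)] → w = 0.21
R2: slight=0.82, moderate=0.36; AND[min(a, b)] → w = 0.36
R3: slow=0.21 → w = 0.21
R4: wet=0.55 → w = 0.55
Rules with consequent 'moderate': {R1, R2, R3} → strengths 0.21, 0.36, 0.21
Aggregate via t-conorm [max(a, b)]: 0.36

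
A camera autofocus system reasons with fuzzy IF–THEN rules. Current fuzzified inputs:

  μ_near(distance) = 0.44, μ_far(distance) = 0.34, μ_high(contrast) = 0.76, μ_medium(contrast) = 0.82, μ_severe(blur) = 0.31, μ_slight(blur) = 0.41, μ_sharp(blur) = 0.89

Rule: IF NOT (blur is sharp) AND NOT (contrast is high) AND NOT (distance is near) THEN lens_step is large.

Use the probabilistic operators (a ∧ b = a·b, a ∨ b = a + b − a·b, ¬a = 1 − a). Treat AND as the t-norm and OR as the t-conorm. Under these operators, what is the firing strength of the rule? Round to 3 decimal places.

firing strength: ¬sharp=1−0.89=0.11, ¬high=1−0.76=0.24, ¬near=1−0.44=0.56; AND[a·b] → w = 0.0148

0.015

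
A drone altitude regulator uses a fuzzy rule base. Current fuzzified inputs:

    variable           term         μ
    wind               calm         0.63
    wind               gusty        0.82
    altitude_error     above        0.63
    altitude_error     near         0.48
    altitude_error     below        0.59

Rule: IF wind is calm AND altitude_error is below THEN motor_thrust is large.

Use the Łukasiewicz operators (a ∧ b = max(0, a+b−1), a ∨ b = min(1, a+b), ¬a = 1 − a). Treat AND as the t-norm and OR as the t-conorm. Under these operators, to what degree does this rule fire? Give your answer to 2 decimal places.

0.22

firing strength: calm=0.63, below=0.59; AND[max(0, a+b−1)] → w = 0.22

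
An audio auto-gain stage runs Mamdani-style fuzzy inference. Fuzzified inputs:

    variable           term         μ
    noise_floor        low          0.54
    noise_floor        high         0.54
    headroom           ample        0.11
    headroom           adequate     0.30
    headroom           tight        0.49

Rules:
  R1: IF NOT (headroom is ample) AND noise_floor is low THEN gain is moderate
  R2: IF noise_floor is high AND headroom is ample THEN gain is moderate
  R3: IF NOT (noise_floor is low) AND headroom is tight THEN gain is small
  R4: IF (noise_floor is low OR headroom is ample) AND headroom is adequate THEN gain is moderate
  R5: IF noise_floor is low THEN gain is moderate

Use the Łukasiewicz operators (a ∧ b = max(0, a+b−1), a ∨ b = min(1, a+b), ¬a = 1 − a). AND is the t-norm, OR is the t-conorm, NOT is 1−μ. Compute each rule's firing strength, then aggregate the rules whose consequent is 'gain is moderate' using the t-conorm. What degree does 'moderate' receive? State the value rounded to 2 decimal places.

R1: ¬ample=1−0.11=0.89, low=0.54; AND[max(0, a+b−1)] → w = 0.43
R2: high=0.54, ample=0.11; AND[max(0, a+b−1)] → w = 0.00
R3: ¬low=1−0.54=0.46, tight=0.49; AND[max(0, a+b−1)] → w = 0.00
R4: (low=0.54 OR ample=0.11) = 0.65; AND[max(0, a+b−1)] with adequate=0.30 → w = 0.00
R5: low=0.54 → w = 0.54
Rules with consequent 'moderate': {R1, R2, R4, R5} → strengths 0.43, 0.00, 0.00, 0.54
Aggregate via t-conorm [min(1, a+b)]: 0.97

0.97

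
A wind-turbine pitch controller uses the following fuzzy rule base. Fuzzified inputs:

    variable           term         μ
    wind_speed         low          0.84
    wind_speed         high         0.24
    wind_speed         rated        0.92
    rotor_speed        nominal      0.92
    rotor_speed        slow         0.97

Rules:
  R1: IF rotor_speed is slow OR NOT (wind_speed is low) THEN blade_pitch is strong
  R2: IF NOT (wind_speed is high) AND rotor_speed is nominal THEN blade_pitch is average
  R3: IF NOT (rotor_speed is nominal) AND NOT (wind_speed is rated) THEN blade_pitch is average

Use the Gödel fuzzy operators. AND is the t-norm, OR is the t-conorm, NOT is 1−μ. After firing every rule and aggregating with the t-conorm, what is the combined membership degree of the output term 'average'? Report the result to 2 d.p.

R1: slow=0.97, ¬low=1−0.84=0.16; OR[max(a, b)] → w = 0.97
R2: ¬high=1−0.24=0.76, nominal=0.92; AND[min(a, b)] → w = 0.76
R3: ¬nominal=1−0.92=0.08, ¬rated=1−0.92=0.08; AND[min(a, b)] → w = 0.08
Rules with consequent 'average': {R2, R3} → strengths 0.76, 0.08
Aggregate via t-conorm [max(a, b)]: 0.76

0.76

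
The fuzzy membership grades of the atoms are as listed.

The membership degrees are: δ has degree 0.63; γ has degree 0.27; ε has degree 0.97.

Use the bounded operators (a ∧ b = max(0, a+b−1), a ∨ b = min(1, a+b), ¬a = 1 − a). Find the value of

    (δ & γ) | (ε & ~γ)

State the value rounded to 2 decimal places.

δ & γ = max(0, a+b−1) on (0.63, 0.27) = 0.00
~γ = 1 − 0.27 = 0.73
ε & ~γ = max(0, a+b−1) on (0.97, 0.73) = 0.70
(δ & γ) | (ε & ~γ) = min(1, a+b) on (0.00, 0.70) = 0.70

0.70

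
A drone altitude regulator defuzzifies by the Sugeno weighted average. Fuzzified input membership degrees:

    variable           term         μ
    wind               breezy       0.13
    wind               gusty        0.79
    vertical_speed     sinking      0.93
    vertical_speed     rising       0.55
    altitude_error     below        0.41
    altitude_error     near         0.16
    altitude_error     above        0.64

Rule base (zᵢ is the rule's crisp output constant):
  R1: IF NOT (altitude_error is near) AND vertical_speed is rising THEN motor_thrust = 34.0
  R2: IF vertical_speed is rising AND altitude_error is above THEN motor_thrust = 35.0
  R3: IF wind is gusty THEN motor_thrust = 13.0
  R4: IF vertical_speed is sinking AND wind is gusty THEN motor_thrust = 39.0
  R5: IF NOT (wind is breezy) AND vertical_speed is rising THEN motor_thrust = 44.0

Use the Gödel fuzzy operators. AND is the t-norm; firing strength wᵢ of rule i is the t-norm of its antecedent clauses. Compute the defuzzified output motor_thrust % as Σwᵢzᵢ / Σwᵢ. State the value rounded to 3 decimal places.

R1 (z=34.0): ¬near=1−0.16=0.84, rising=0.55; AND[min(a, b)] → w = 0.55
R2 (z=35.0): rising=0.55, above=0.64; AND[min(a, b)] → w = 0.55
R3 (z=13.0): gusty=0.79 → w = 0.79
R4 (z=39.0): sinking=0.93, gusty=0.79; AND[min(a, b)] → w = 0.79
R5 (z=44.0): ¬breezy=1−0.13=0.87, rising=0.55; AND[min(a, b)] → w = 0.55
Weighted average = (0.55·34.0 + 0.55·35.0 + 0.79·13.0 + 0.79·39.0 + 0.55·44.0) / (0.55 + 0.55 + 0.79 + 0.79 + 0.55)
  = 103.2300 / 3.2300 = 31.960

31.960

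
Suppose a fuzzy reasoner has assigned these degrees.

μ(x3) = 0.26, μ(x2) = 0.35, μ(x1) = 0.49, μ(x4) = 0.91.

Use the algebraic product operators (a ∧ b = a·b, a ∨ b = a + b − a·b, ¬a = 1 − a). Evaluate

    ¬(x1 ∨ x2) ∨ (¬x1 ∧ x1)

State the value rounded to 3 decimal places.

x1 ∨ x2 = a + b − a·b on (0.4900, 0.3500) = 0.6685
¬(x1 ∨ x2) = 1 − 0.6685 = 0.3315
¬x1 = 1 − 0.4900 = 0.5100
¬x1 ∧ x1 = a·b on (0.5100, 0.4900) = 0.2499
¬(x1 ∨ x2) ∨ (¬x1 ∧ x1) = a + b − a·b on (0.3315, 0.2499) = 0.4986

0.499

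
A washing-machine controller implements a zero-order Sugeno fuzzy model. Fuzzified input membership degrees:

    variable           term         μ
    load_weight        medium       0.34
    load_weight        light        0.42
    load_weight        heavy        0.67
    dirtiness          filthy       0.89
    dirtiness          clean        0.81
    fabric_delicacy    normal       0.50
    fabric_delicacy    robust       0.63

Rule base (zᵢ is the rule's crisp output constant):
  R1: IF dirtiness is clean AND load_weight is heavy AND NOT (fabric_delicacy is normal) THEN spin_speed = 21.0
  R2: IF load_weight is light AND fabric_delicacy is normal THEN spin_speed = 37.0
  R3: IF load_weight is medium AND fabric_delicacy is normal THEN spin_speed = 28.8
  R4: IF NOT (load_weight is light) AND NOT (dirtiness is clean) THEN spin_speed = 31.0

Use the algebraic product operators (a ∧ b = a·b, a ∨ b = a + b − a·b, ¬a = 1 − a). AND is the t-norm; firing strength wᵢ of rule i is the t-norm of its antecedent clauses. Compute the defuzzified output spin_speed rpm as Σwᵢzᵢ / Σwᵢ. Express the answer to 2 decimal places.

R1 (z=21.0): clean=0.81, heavy=0.67, ¬normal=1−0.50=0.50; AND[a·b] → w = 0.2714
R2 (z=37.0): light=0.42, normal=0.50; AND[a·b] → w = 0.2100
R3 (z=28.8): medium=0.34, normal=0.50; AND[a·b] → w = 0.1700
R4 (z=31.0): ¬light=1−0.42=0.58, ¬clean=1−0.81=0.19; AND[a·b] → w = 0.1102
Weighted average = (0.2714·21.0 + 0.2100·37.0 + 0.1700·28.8 + 0.1102·31.0) / (0.2714 + 0.2100 + 0.1700 + 0.1102)
  = 21.7806 / 0.7616 = 28.60

28.60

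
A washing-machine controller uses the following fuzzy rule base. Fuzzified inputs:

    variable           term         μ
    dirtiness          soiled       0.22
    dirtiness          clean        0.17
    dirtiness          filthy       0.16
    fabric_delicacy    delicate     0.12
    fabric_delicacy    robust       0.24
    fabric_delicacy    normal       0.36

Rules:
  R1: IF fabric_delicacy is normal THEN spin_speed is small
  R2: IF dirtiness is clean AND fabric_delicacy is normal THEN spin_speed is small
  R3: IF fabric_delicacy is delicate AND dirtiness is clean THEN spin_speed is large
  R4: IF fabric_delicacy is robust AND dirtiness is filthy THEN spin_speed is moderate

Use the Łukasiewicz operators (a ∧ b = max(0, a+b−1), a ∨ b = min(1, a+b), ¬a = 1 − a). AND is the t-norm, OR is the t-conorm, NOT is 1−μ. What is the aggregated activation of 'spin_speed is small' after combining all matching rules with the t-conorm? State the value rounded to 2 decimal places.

R1: normal=0.36 → w = 0.36
R2: clean=0.17, normal=0.36; AND[max(0, a+b−1)] → w = 0.00
R3: delicate=0.12, clean=0.17; AND[max(0, a+b−1)] → w = 0.00
R4: robust=0.24, filthy=0.16; AND[max(0, a+b−1)] → w = 0.00
Rules with consequent 'small': {R1, R2} → strengths 0.36, 0.00
Aggregate via t-conorm [min(1, a+b)]: 0.36

0.36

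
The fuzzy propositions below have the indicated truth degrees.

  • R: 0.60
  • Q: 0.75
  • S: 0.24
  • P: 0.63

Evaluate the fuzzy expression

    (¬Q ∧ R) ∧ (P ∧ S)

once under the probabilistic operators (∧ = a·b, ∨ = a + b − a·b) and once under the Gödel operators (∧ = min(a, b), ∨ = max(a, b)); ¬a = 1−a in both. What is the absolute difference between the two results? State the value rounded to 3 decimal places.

0.217

Under probabilistic:
  ¬Q = 1 − 0.7500 = 0.2500
  ¬Q ∧ R = a·b on (0.2500, 0.6000) = 0.1500
  P ∧ S = a·b on (0.6300, 0.2400) = 0.1512
  (¬Q ∧ R) ∧ (P ∧ S) = a·b on (0.1500, 0.1512) = 0.0227
  → value = 0.0227
Under Gödel:
  ¬Q = 1 − 0.75 = 0.25
  ¬Q ∧ R = min(a, b) on (0.25, 0.60) = 0.25
  P ∧ S = min(a, b) on (0.63, 0.24) = 0.24
  (¬Q ∧ R) ∧ (P ∧ S) = min(a, b) on (0.25, 0.24) = 0.24
  → value = 0.2400
|0.0227 − 0.2400| = 0.217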